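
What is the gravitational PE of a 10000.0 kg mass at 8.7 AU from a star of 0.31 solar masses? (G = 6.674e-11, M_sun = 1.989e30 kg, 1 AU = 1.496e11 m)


M = 0.31 * 1.989e30 kg = 6.1659e+29 kg; r = 8.7 AU * 1.496e11 m/AU = 1.30152e+12 m. U = -GM*m/r = -(6.674e-11 * 6.1659e+29 * 10000.0) / 1.30152e+12 = -3.162e+11

-3.162e+11 J


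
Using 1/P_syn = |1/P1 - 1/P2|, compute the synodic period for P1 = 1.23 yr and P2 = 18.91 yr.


1/P_syn = |1/P1 - 1/P2| = |1/1.23 - 1/18.91| => P_syn = 1.3156

1.3156 years


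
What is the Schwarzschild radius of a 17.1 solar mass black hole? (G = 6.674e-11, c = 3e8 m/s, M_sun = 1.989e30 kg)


M = 17.1 * 1.989e30 kg = 3.40119e+31 kg. rs = 2GM/c^2 = 2 * 6.674e-11 * 3.40119e+31 / (3e8)^2 = 50443.4268

50443.4268 m


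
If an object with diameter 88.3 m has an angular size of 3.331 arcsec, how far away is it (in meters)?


D = size / theta_rad, theta_rad = 3.331 * pi/(180*3600) = 1.615e-05, D = 5.468e+06

5.468e+06 m


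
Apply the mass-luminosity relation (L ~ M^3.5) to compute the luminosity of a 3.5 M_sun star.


L/L_sun = (M/M_sun)^3.5 = 3.5^3.5 = 80.2118

80.2118 L_sun


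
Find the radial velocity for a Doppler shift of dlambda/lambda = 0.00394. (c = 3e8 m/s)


v = (dlambda/lambda) * c = 0.00394 * 3e8 = 1.182e+06

1.182e+06 m/s


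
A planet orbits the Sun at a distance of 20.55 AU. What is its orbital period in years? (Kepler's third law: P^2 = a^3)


P = a^(3/2) = 20.55^1.5 = 93.1575

93.1575 years


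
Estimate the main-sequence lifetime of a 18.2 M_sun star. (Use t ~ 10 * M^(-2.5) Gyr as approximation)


t = 10 * M^(-2.5) = 10 * 18.2^(-2.5) = 0.0071

0.0071 Gyr


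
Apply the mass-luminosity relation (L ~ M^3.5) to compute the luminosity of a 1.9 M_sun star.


L/L_sun = (M/M_sun)^3.5 = 1.9^3.5 = 9.4545

9.4545 L_sun


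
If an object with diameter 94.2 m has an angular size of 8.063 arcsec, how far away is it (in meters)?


D = size / theta_rad, theta_rad = 8.063 * pi/(180*3600) = 3.909e-05, D = 2.410e+06

2.410e+06 m


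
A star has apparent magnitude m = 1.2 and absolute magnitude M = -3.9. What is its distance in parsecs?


d = 10^((m - M + 5)/5) = 10^((1.2 - -3.9 + 5)/5) = 104.7129

104.7129 pc


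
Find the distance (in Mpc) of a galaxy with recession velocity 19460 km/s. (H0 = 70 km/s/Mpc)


d = v / H0 = 19460 / 70 = 278.0

278.0 Mpc


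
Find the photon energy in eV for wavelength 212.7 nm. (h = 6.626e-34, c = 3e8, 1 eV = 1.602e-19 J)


E = hc/lambda = 6.626e-34 * 3e8 / 2.127e-07 = 9.346e-19 J = 5.8337 eV

5.8337 eV


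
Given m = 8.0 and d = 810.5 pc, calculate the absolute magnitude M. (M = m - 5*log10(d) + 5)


M = m - 5*log10(d) + 5 = 8.0 - 5*log10(810.5) + 5 = -1.5438

-1.5438


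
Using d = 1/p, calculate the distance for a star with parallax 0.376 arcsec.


d = 1/p = 1/0.376 = 2.6596

2.6596 pc


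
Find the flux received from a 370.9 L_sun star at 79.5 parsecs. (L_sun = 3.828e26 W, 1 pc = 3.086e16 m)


F = L / (4*pi*d^2) = 1.420e+29 / (4*pi*(2.453e+18)^2) = 1.877e-09

1.877e-09 W/m^2


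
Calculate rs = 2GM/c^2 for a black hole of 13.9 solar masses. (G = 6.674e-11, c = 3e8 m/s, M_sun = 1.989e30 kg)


M = 13.9 * 1.989e30 kg = 2.76471e+31 kg. rs = 2GM/c^2 = 2 * 6.674e-11 * 2.76471e+31 / (3e8)^2 = 41003.7212

41003.7212 m


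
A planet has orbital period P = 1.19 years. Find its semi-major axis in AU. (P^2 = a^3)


a = P^(2/3) = 1.19^(2/3) = 1.123

1.123 AU


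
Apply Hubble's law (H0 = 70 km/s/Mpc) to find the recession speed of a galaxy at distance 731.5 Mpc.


v = H0 * d = 70 * 731.5 = 51205.0

51205.0 km/s


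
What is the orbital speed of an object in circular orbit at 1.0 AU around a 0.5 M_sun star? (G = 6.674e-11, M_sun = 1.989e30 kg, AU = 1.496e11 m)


v = sqrt(GM/r) = sqrt(6.674e-11 * 9.945e+29 / 1.496e+11) = 21063.4593

21063.4593 m/s


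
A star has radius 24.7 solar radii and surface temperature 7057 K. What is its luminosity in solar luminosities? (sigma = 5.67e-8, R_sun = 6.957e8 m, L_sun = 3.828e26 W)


R = 24.7 * 6.957e8 m = 1.718379e+10 m. L = 4*pi*R^2*sigma*T^4 = 4*pi*(1.718379e+10)^2 * 5.67e-8 * 7057^4 = 5.218086882e+29 W. L/L_sun = 5.218086882e+29 / 3.828e26 = 1363.1366

1363.1366 L_sun


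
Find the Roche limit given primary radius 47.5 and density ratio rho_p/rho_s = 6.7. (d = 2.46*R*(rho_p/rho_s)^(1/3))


d_Roche = 2.46 * 47.5 * 6.7^(1/3) = 220.286

220.286


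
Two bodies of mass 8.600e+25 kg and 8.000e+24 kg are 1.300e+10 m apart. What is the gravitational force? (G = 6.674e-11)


F = G*m1*m2/r^2 = 6.674e-11 * 8.600e+25 * 8.000e+24 / (1.300e+10)^2 = 6.674e-11 * 6.880e+50 / 1.690e+20 = 2.717e+20

2.717e+20 N


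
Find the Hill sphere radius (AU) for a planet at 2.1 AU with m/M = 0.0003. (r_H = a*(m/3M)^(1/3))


r_H = a * (m/3M)^(1/3) = 2.1 * (0.0003/3)^(1/3) = 0.0975

0.0975 AU


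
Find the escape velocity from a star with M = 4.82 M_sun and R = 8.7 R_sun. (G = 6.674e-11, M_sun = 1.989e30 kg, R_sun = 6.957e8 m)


M = 4.82 * 1.989e30 kg = 9.58698e+30 kg; R = 8.7 * 6.957e8 m = 6.05259e+09 m. v_esc = sqrt(2GM/R) = sqrt(2 * 6.674e-11 * 9.58698e+30 / 6.05259e+09) = 459809.9678

459809.9678 m/s


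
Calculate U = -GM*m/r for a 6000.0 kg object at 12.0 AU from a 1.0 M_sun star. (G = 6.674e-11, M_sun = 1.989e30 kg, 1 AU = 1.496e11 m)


M = 1.0 * 1.989e30 kg = 1.989e+30 kg; r = 12.0 AU * 1.496e11 m/AU = 1.7952e+12 m. U = -GM*m/r = -(6.674e-11 * 1.989e+30 * 6000.0) / 1.7952e+12 = -4.437e+11

-4.437e+11 J


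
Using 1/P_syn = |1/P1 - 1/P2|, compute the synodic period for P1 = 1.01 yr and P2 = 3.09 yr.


1/P_syn = |1/P1 - 1/P2| = |1/1.01 - 1/3.09| => P_syn = 1.5004

1.5004 years


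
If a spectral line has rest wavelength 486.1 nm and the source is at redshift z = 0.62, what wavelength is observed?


lam_obs = lam_emit * (1 + z) = 486.1 * (1 + 0.62) = 787.482

787.482 nm


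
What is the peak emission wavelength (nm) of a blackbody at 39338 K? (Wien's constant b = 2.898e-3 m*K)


lam_max = b / T = 2.898e-3 / 39338 = 7.367e-08 m = 73.6692 nm

73.6692 nm


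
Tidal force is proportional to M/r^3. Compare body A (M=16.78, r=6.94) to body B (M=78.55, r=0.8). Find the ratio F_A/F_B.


Ratio = (M1/r1^3) / (M2/r2^3) = (16.78/6.94^3) / (78.55/0.8^3) = 3.272e-04

3.272e-04


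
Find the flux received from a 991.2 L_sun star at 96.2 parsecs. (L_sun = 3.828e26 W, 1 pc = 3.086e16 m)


F = L / (4*pi*d^2) = 3.794e+29 / (4*pi*(2.969e+18)^2) = 3.426e-09

3.426e-09 W/m^2


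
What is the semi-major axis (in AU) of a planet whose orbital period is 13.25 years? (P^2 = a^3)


a = P^(2/3) = 13.25^(2/3) = 5.5994

5.5994 AU


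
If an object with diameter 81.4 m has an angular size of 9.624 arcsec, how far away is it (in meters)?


D = size / theta_rad, theta_rad = 9.624 * pi/(180*3600) = 4.666e-05, D = 1.745e+06

1.745e+06 m


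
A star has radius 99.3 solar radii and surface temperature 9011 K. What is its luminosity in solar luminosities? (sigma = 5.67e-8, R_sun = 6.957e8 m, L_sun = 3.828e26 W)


R = 99.3 * 6.957e8 m = 6.908301e+10 m. L = 4*pi*R^2*sigma*T^4 = 4*pi*(6.908301e+10)^2 * 5.67e-8 * 9011^4 = 2.241957551e+31 W. L/L_sun = 2.241957551e+31 / 3.828e26 = 58567.3341

58567.3341 L_sun


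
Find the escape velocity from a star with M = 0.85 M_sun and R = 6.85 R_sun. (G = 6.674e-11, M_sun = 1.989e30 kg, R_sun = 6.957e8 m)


M = 0.85 * 1.989e30 kg = 1.69065e+30 kg; R = 6.85 * 6.957e8 m = 4.765545e+09 m. v_esc = sqrt(2GM/R) = sqrt(2 * 6.674e-11 * 1.69065e+30 / 4.765545e+09) = 217609.9083

217609.9083 m/s


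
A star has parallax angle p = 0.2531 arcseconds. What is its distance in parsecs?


d = 1/p = 1/0.2531 = 3.951

3.951 pc


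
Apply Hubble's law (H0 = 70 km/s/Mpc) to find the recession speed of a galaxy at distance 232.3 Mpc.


v = H0 * d = 70 * 232.3 = 16261.0

16261.0 km/s


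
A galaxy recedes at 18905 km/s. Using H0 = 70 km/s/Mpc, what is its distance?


d = v / H0 = 18905 / 70 = 270.0714

270.0714 Mpc


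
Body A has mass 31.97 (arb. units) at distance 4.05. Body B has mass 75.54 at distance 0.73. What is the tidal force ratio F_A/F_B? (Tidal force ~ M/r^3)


Ratio = (M1/r1^3) / (M2/r2^3) = (31.97/4.05^3) / (75.54/0.73^3) = 0.0025

0.0025


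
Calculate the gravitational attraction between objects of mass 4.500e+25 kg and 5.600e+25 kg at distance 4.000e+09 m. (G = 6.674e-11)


F = G*m1*m2/r^2 = 6.674e-11 * 4.500e+25 * 5.600e+25 / (4.000e+09)^2 = 6.674e-11 * 2.520e+51 / 1.600e+19 = 1.051e+22

1.051e+22 N


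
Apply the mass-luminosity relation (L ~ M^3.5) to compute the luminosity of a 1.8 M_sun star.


L/L_sun = (M/M_sun)^3.5 = 1.8^3.5 = 7.8244

7.8244 L_sun


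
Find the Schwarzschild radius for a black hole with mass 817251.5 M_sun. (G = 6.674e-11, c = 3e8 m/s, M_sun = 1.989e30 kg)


M = 817251.5 * 1.989e30 kg = 1.625513233e+36 kg. rs = 2GM/c^2 = 2 * 6.674e-11 * 1.625513233e+36 / (3e8)^2 = 2.411e+09

2.411e+09 m


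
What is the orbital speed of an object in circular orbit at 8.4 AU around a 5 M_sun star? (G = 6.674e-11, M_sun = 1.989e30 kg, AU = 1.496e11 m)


v = sqrt(GM/r) = sqrt(6.674e-11 * 9.945e+30 / 1.257e+12) = 22982.1183

22982.1183 m/s


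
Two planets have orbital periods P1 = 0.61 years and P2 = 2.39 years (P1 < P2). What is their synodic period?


1/P_syn = |1/P1 - 1/P2| = |1/0.61 - 1/2.39| => P_syn = 0.819

0.819 years


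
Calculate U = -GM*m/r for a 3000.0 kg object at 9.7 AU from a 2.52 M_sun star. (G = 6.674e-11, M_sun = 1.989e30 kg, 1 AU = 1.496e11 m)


M = 2.52 * 1.989e30 kg = 5.01228e+30 kg; r = 9.7 AU * 1.496e11 m/AU = 1.45112e+12 m. U = -GM*m/r = -(6.674e-11 * 5.01228e+30 * 3000.0) / 1.45112e+12 = -6.916e+11

-6.916e+11 J


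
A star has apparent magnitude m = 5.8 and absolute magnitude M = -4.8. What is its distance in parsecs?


d = 10^((m - M + 5)/5) = 10^((5.8 - -4.8 + 5)/5) = 1318.2567

1318.2567 pc


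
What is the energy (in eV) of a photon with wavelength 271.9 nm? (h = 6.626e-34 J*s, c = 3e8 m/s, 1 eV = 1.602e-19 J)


E = hc/lambda = 6.626e-34 * 3e8 / 2.719e-07 = 7.311e-19 J = 4.5635 eV

4.5635 eV


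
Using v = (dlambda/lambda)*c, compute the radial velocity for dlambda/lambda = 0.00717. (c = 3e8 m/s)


v = (dlambda/lambda) * c = 0.00717 * 3e8 = 2.151e+06

2.151e+06 m/s


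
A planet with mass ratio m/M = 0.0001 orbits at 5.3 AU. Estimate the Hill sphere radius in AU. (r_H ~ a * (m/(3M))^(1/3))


r_H = a * (m/3M)^(1/3) = 5.3 * (0.0001/3)^(1/3) = 0.1706

0.1706 AU


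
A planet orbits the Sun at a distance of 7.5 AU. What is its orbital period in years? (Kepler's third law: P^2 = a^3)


P = a^(3/2) = 7.5^1.5 = 20.5396

20.5396 years


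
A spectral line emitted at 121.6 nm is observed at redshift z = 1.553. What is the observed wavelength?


lam_obs = lam_emit * (1 + z) = 121.6 * (1 + 1.553) = 310.4448

310.4448 nm


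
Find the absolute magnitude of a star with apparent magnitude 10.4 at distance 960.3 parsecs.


M = m - 5*log10(d) + 5 = 10.4 - 5*log10(960.3) + 5 = 0.488

0.488


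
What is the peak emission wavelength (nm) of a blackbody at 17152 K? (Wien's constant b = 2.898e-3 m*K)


lam_max = b / T = 2.898e-3 / 17152 = 1.690e-07 m = 168.9599 nm

168.9599 nm


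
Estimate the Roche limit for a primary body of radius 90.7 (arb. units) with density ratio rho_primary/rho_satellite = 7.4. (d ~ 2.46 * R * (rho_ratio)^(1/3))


d_Roche = 2.46 * 90.7 * 7.4^(1/3) = 434.7968

434.7968


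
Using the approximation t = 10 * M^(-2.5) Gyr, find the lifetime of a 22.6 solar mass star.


t = 10 * M^(-2.5) = 10 * 22.6^(-2.5) = 0.0041

0.0041 Gyr


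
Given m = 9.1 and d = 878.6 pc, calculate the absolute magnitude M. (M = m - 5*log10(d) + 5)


M = m - 5*log10(d) + 5 = 9.1 - 5*log10(878.6) + 5 = -0.619

-0.619


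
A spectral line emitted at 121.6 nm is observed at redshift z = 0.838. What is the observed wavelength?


lam_obs = lam_emit * (1 + z) = 121.6 * (1 + 0.838) = 223.5008

223.5008 nm


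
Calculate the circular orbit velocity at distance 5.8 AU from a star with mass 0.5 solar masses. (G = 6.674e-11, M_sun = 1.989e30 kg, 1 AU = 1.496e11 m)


v = sqrt(GM/r) = sqrt(6.674e-11 * 9.945e+29 / 8.677e+11) = 8746.1254

8746.1254 m/s


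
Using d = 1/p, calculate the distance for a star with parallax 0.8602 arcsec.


d = 1/p = 1/0.8602 = 1.1625

1.1625 pc


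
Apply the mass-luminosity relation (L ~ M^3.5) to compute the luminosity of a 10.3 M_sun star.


L/L_sun = (M/M_sun)^3.5 = 10.3^3.5 = 3506.9558

3506.9558 L_sun


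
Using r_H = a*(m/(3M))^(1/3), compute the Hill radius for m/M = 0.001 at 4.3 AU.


r_H = a * (m/3M)^(1/3) = 4.3 * (0.001/3)^(1/3) = 0.2981

0.2981 AU


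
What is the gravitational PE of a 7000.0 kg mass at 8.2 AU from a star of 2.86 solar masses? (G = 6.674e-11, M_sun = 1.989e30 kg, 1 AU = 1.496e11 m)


M = 2.86 * 1.989e30 kg = 5.68854e+30 kg; r = 8.2 AU * 1.496e11 m/AU = 1.22672e+12 m. U = -GM*m/r = -(6.674e-11 * 5.68854e+30 * 7000.0) / 1.22672e+12 = -2.166e+12

-2.166e+12 J


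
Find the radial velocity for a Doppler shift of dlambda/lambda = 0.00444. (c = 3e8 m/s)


v = (dlambda/lambda) * c = 0.00444 * 3e8 = 1.332e+06

1.332e+06 m/s


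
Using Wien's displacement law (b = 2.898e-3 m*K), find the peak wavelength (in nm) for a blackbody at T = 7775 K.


lam_max = b / T = 2.898e-3 / 7775 = 3.727e-07 m = 372.7331 nm

372.7331 nm


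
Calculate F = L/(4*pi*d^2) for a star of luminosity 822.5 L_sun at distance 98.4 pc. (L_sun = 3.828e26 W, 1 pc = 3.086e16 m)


F = L / (4*pi*d^2) = 3.149e+29 / (4*pi*(3.037e+18)^2) = 2.717e-09

2.717e-09 W/m^2


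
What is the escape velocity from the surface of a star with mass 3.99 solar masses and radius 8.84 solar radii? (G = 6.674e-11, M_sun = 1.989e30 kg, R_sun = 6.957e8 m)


M = 3.99 * 1.989e30 kg = 7.93611e+30 kg; R = 8.84 * 6.957e8 m = 6.149988e+09 m. v_esc = sqrt(2GM/R) = sqrt(2 * 6.674e-11 * 7.93611e+30 / 6.149988e+09) = 415025.5217

415025.5217 m/s


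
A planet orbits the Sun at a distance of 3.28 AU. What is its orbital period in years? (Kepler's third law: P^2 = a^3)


P = a^(3/2) = 3.28^1.5 = 5.9403

5.9403 years


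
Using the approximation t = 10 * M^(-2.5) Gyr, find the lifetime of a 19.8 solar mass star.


t = 10 * M^(-2.5) = 10 * 19.8^(-2.5) = 0.0057

0.0057 Gyr


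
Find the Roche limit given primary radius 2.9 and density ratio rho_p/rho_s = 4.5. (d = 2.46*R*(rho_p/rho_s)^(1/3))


d_Roche = 2.46 * 2.9 * 4.5^(1/3) = 11.778

11.778


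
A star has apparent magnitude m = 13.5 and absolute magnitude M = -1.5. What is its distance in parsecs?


d = 10^((m - M + 5)/5) = 10^((13.5 - -1.5 + 5)/5) = 10000.0

10000.0 pc


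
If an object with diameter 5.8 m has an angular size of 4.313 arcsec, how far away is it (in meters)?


D = size / theta_rad, theta_rad = 4.313 * pi/(180*3600) = 2.091e-05, D = 277379.0578

277379.0578 m


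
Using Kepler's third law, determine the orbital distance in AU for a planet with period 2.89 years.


a = P^(2/3) = 2.89^(2/3) = 2.0289

2.0289 AU


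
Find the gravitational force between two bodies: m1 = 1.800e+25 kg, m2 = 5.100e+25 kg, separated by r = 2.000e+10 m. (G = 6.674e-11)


F = G*m1*m2/r^2 = 6.674e-11 * 1.800e+25 * 5.100e+25 / (2.000e+10)^2 = 6.674e-11 * 9.180e+50 / 4.000e+20 = 1.532e+20

1.532e+20 N


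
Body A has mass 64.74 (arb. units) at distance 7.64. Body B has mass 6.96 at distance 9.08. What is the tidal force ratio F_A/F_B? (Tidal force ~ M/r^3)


Ratio = (M1/r1^3) / (M2/r2^3) = (64.74/7.64^3) / (6.96/9.08^3) = 15.615

15.615


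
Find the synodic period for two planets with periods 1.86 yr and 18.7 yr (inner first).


1/P_syn = |1/P1 - 1/P2| = |1/1.86 - 1/18.7| => P_syn = 2.0654

2.0654 years


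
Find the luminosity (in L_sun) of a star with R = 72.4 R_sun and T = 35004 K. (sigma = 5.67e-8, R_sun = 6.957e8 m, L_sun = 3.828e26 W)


R = 72.4 * 6.957e8 m = 5.036868e+10 m. L = 4*pi*R^2*sigma*T^4 = 4*pi*(5.036868e+10)^2 * 5.67e-8 * 35004^4 = 2.71384327e+33 W. L/L_sun = 2.71384327e+33 / 3.828e26 = 7.089e+06

7.089e+06 L_sun


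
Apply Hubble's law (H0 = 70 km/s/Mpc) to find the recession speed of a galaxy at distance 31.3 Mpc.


v = H0 * d = 70 * 31.3 = 2191.0

2191.0 km/s


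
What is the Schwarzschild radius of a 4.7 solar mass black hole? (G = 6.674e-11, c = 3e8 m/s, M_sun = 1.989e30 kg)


M = 4.7 * 1.989e30 kg = 9.3483e+30 kg. rs = 2GM/c^2 = 2 * 6.674e-11 * 9.3483e+30 / (3e8)^2 = 13864.5676

13864.5676 m


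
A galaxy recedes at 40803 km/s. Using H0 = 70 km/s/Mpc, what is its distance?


d = v / H0 = 40803 / 70 = 582.9

582.9 Mpc


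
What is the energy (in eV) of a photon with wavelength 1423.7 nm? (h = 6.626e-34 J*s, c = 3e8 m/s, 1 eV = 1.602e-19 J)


E = hc/lambda = 6.626e-34 * 3e8 / 1.424e-06 = 1.396e-19 J = 0.8715 eV

0.8715 eV


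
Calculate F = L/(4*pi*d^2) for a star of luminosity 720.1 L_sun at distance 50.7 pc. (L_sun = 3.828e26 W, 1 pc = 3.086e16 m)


F = L / (4*pi*d^2) = 2.757e+29 / (4*pi*(1.565e+18)^2) = 8.961e-09

8.961e-09 W/m^2


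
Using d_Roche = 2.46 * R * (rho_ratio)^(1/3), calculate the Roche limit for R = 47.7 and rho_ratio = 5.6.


d_Roche = 2.46 * 47.7 * 5.6^(1/3) = 208.3769

208.3769


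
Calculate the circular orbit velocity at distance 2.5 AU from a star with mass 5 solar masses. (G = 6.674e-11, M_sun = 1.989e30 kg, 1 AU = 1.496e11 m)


v = sqrt(GM/r) = sqrt(6.674e-11 * 9.945e+30 / 3.740e+11) = 42126.9186

42126.9186 m/s


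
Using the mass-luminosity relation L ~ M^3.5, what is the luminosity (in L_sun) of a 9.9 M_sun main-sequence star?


L/L_sun = (M/M_sun)^3.5 = 9.9^3.5 = 3052.9745

3052.9745 L_sun


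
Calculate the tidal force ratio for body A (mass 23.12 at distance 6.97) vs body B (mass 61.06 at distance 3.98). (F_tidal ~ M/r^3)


Ratio = (M1/r1^3) / (M2/r2^3) = (23.12/6.97^3) / (61.06/3.98^3) = 0.0705

0.0705


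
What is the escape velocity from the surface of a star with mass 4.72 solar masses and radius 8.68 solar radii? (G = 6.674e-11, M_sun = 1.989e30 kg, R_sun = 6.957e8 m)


M = 4.72 * 1.989e30 kg = 9.38808e+30 kg; R = 8.68 * 6.957e8 m = 6.038676e+09 m. v_esc = sqrt(2GM/R) = sqrt(2 * 6.674e-11 * 9.38808e+30 / 6.038676e+09) = 455539.0645

455539.0645 m/s


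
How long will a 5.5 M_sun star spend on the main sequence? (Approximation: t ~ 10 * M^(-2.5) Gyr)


t = 10 * M^(-2.5) = 10 * 5.5^(-2.5) = 0.141

0.141 Gyr


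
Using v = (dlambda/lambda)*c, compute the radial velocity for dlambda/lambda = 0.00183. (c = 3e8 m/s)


v = (dlambda/lambda) * c = 0.00183 * 3e8 = 549000.0

549000.0 m/s


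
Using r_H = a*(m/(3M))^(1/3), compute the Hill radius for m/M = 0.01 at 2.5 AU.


r_H = a * (m/3M)^(1/3) = 2.5 * (0.01/3)^(1/3) = 0.3735

0.3735 AU


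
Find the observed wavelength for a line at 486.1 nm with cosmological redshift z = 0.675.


lam_obs = lam_emit * (1 + z) = 486.1 * (1 + 0.675) = 814.2175

814.2175 nm


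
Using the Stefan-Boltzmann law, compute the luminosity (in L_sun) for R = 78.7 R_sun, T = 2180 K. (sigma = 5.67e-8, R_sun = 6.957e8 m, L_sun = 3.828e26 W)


R = 78.7 * 6.957e8 m = 5.475159e+10 m. L = 4*pi*R^2*sigma*T^4 = 4*pi*(5.475159e+10)^2 * 5.67e-8 * 2180^4 = 4.824056312e+28 W. L/L_sun = 4.824056312e+28 / 3.828e26 = 126.0203

126.0203 L_sun


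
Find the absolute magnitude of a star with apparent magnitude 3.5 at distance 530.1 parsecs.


M = m - 5*log10(d) + 5 = 3.5 - 5*log10(530.1) + 5 = -5.1218

-5.1218


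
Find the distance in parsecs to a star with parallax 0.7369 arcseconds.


d = 1/p = 1/0.7369 = 1.357

1.357 pc


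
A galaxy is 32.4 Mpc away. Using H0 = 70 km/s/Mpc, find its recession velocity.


v = H0 * d = 70 * 32.4 = 2268.0

2268.0 km/s


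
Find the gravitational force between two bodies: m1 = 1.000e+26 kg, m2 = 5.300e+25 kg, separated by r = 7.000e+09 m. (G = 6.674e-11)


F = G*m1*m2/r^2 = 6.674e-11 * 1.000e+26 * 5.300e+25 / (7.000e+09)^2 = 6.674e-11 * 5.300e+51 / 4.900e+19 = 7.219e+21

7.219e+21 N


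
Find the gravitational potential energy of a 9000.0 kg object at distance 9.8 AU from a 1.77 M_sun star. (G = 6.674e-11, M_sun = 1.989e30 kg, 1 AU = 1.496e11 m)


M = 1.77 * 1.989e30 kg = 3.52053e+30 kg; r = 9.8 AU * 1.496e11 m/AU = 1.46608e+12 m. U = -GM*m/r = -(6.674e-11 * 3.52053e+30 * 9000.0) / 1.46608e+12 = -1.442e+12

-1.442e+12 J


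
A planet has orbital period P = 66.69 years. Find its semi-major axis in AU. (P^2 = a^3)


a = P^(2/3) = 66.69^(2/3) = 16.4452

16.4452 AU


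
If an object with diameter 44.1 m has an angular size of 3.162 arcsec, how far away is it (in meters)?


D = size / theta_rad, theta_rad = 3.162 * pi/(180*3600) = 1.533e-05, D = 2.877e+06

2.877e+06 m


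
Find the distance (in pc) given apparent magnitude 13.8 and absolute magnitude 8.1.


d = 10^((m - M + 5)/5) = 10^((13.8 - 8.1 + 5)/5) = 138.0384

138.0384 pc


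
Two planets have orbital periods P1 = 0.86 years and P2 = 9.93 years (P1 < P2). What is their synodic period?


1/P_syn = |1/P1 - 1/P2| = |1/0.86 - 1/9.93| => P_syn = 0.9415

0.9415 years


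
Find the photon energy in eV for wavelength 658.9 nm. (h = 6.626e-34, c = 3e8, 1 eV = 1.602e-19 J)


E = hc/lambda = 6.626e-34 * 3e8 / 6.589e-07 = 3.017e-19 J = 1.8832 eV

1.8832 eV


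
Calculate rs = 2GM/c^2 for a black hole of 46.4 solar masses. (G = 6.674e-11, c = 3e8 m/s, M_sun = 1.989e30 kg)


M = 46.4 * 1.989e30 kg = 9.22896e+31 kg. rs = 2GM/c^2 = 2 * 6.674e-11 * 9.22896e+31 / (3e8)^2 = 136875.7312

136875.7312 m


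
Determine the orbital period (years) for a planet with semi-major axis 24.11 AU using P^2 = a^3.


P = a^(3/2) = 24.11^1.5 = 118.3848

118.3848 years


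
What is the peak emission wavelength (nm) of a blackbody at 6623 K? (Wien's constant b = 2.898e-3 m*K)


lam_max = b / T = 2.898e-3 / 6623 = 4.376e-07 m = 437.5661 nm

437.5661 nm


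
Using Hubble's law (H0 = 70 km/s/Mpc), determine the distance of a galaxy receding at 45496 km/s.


d = v / H0 = 45496 / 70 = 649.9429

649.9429 Mpc


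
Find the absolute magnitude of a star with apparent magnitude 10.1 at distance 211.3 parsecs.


M = m - 5*log10(d) + 5 = 10.1 - 5*log10(211.3) + 5 = 3.4755

3.4755


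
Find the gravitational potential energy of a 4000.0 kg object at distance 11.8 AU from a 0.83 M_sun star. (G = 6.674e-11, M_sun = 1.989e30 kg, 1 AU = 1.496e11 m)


M = 0.83 * 1.989e30 kg = 1.65087e+30 kg; r = 11.8 AU * 1.496e11 m/AU = 1.76528e+12 m. U = -GM*m/r = -(6.674e-11 * 1.65087e+30 * 4000.0) / 1.76528e+12 = -2.497e+11

-2.497e+11 J


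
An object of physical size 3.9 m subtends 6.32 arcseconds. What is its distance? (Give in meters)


D = size / theta_rad, theta_rad = 6.32 * pi/(180*3600) = 3.064e-05, D = 127283.6621

127283.6621 m


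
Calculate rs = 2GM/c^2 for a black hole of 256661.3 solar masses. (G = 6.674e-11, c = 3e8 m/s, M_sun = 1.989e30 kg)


M = 256661.3 * 1.989e30 kg = 5.104993257e+35 kg. rs = 2GM/c^2 = 2 * 6.674e-11 * 5.104993257e+35 / (3e8)^2 = 7.571e+08

7.571e+08 m


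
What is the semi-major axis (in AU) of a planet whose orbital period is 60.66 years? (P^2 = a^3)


a = P^(2/3) = 60.66^(2/3) = 15.4384

15.4384 AU


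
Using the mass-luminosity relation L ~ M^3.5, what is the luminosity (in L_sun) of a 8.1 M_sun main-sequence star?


L/L_sun = (M/M_sun)^3.5 = 8.1^3.5 = 1512.5076

1512.5076 L_sun


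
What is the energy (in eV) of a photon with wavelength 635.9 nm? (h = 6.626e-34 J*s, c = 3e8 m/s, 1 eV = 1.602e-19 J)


E = hc/lambda = 6.626e-34 * 3e8 / 6.359e-07 = 3.126e-19 J = 1.9513 eV

1.9513 eV


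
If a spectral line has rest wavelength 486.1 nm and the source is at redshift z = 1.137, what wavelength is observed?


lam_obs = lam_emit * (1 + z) = 486.1 * (1 + 1.137) = 1038.7957

1038.7957 nm


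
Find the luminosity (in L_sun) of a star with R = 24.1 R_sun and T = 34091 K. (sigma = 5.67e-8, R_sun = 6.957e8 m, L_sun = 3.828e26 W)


R = 24.1 * 6.957e8 m = 1.676637e+10 m. L = 4*pi*R^2*sigma*T^4 = 4*pi*(1.676637e+10)^2 * 5.67e-8 * 34091^4 = 2.705390605e+32 W. L/L_sun = 2.705390605e+32 / 3.828e26 = 706737.3576

706737.3576 L_sun


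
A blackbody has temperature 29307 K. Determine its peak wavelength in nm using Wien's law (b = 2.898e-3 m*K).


lam_max = b / T = 2.898e-3 / 29307 = 9.888e-08 m = 98.8842 nm

98.8842 nm


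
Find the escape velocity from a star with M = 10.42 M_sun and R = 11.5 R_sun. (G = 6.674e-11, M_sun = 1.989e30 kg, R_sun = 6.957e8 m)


M = 10.42 * 1.989e30 kg = 2.072538e+31 kg; R = 11.5 * 6.957e8 m = 8.00055e+09 m. v_esc = sqrt(2GM/R) = sqrt(2 * 6.674e-11 * 2.072538e+31 / 8.00055e+09) = 588029.9252

588029.9252 m/s


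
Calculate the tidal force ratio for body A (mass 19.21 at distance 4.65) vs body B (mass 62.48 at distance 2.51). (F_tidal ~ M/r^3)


Ratio = (M1/r1^3) / (M2/r2^3) = (19.21/4.65^3) / (62.48/2.51^3) = 0.0484

0.0484


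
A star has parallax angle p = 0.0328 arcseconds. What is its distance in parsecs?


d = 1/p = 1/0.0328 = 30.4878

30.4878 pc


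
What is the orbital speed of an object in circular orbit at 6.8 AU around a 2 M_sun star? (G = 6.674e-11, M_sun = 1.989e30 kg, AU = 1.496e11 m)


v = sqrt(GM/r) = sqrt(6.674e-11 * 3.978e+30 / 1.017e+12) = 16154.9358

16154.9358 m/s


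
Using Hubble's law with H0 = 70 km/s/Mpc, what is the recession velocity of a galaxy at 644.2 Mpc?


v = H0 * d = 70 * 644.2 = 45094.0

45094.0 km/s


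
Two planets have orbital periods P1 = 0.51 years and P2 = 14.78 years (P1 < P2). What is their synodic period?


1/P_syn = |1/P1 - 1/P2| = |1/0.51 - 1/14.78| => P_syn = 0.5282

0.5282 years


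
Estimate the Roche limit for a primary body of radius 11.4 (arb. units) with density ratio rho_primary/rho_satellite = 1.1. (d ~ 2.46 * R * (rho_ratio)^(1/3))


d_Roche = 2.46 * 11.4 * 1.1^(1/3) = 28.9493

28.9493


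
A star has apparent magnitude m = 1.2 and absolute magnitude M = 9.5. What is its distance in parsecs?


d = 10^((m - M + 5)/5) = 10^((1.2 - 9.5 + 5)/5) = 0.2188

0.2188 pc


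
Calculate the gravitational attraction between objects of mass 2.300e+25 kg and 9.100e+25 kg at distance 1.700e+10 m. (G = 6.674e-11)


F = G*m1*m2/r^2 = 6.674e-11 * 2.300e+25 * 9.100e+25 / (1.700e+10)^2 = 6.674e-11 * 2.093e+51 / 2.890e+20 = 4.833e+20

4.833e+20 N


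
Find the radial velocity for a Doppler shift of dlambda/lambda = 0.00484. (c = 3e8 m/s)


v = (dlambda/lambda) * c = 0.00484 * 3e8 = 1.452e+06

1.452e+06 m/s


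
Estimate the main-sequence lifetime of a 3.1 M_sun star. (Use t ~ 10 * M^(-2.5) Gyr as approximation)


t = 10 * M^(-2.5) = 10 * 3.1^(-2.5) = 0.591

0.591 Gyr


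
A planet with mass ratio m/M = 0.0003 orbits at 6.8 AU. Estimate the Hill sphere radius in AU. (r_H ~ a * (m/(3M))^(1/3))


r_H = a * (m/3M)^(1/3) = 6.8 * (0.0003/3)^(1/3) = 0.3156

0.3156 AU


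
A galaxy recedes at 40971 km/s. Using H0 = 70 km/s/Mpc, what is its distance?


d = v / H0 = 40971 / 70 = 585.3

585.3 Mpc


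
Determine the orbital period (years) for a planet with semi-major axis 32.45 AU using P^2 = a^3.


P = a^(3/2) = 32.45^1.5 = 184.8511

184.8511 years


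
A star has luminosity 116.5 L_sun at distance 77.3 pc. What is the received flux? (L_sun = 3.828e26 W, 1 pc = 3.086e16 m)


F = L / (4*pi*d^2) = 4.460e+28 / (4*pi*(2.385e+18)^2) = 6.236e-10

6.236e-10 W/m^2


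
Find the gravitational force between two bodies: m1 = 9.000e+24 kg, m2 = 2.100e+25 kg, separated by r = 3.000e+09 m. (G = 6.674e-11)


F = G*m1*m2/r^2 = 6.674e-11 * 9.000e+24 * 2.100e+25 / (3.000e+09)^2 = 6.674e-11 * 1.890e+50 / 9.000e+18 = 1.402e+21

1.402e+21 N


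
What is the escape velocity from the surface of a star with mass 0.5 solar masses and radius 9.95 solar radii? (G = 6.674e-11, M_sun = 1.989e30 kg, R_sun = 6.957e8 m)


M = 0.5 * 1.989e30 kg = 9.945e+29 kg; R = 9.95 * 6.957e8 m = 6.922215e+09 m. v_esc = sqrt(2GM/R) = sqrt(2 * 6.674e-11 * 9.945e+29 / 6.922215e+09) = 138480.2856

138480.2856 m/s


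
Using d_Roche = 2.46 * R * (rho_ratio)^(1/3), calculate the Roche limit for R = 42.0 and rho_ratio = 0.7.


d_Roche = 2.46 * 42.0 * 0.7^(1/3) = 91.7382

91.7382


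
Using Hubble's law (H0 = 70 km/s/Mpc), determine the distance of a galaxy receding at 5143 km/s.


d = v / H0 = 5143 / 70 = 73.4714

73.4714 Mpc


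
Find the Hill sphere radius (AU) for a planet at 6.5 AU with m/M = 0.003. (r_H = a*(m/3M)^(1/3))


r_H = a * (m/3M)^(1/3) = 6.5 * (0.003/3)^(1/3) = 0.65

0.65 AU


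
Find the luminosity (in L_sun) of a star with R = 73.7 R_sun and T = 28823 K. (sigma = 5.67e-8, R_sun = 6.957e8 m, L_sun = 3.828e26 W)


R = 73.7 * 6.957e8 m = 5.127309e+10 m. L = 4*pi*R^2*sigma*T^4 = 4*pi*(5.127309e+10)^2 * 5.67e-8 * 28823^4 = 1.29279193e+33 W. L/L_sun = 1.29279193e+33 / 3.828e26 = 3.377e+06

3.377e+06 L_sun


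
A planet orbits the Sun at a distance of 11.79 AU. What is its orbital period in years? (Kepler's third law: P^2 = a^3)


P = a^(3/2) = 11.79^1.5 = 40.4828

40.4828 years


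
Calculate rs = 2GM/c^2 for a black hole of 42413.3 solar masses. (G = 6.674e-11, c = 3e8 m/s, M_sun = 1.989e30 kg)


M = 42413.3 * 1.989e30 kg = 8.43600537e+34 kg. rs = 2GM/c^2 = 2 * 6.674e-11 * 8.43600537e+34 / (3e8)^2 = 1.251e+08

1.251e+08 m


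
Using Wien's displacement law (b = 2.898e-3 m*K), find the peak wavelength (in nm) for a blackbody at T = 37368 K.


lam_max = b / T = 2.898e-3 / 37368 = 7.755e-08 m = 77.553 nm

77.553 nm


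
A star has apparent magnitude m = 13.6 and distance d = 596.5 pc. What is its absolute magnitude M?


M = m - 5*log10(d) + 5 = 13.6 - 5*log10(596.5) + 5 = 4.7219

4.7219


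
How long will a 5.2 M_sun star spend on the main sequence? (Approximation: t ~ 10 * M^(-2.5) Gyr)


t = 10 * M^(-2.5) = 10 * 5.2^(-2.5) = 0.1622

0.1622 Gyr


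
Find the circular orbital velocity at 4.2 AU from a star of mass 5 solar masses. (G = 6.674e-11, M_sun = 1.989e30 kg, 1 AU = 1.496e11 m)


v = sqrt(GM/r) = sqrt(6.674e-11 * 9.945e+30 / 6.283e+11) = 32501.6233

32501.6233 m/s


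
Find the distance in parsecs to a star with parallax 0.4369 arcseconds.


d = 1/p = 1/0.4369 = 2.2889

2.2889 pc


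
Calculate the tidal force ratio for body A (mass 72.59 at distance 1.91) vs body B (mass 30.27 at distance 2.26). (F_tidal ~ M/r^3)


Ratio = (M1/r1^3) / (M2/r2^3) = (72.59/1.91^3) / (30.27/2.26^3) = 3.9727

3.9727


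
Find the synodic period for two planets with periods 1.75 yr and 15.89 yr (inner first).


1/P_syn = |1/P1 - 1/P2| = |1/1.75 - 1/15.89| => P_syn = 1.9666

1.9666 years


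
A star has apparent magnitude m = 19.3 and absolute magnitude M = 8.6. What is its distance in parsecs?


d = 10^((m - M + 5)/5) = 10^((19.3 - 8.6 + 5)/5) = 1380.3843

1380.3843 pc


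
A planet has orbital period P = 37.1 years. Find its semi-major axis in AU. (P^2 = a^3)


a = P^(2/3) = 37.1^(2/3) = 11.1237

11.1237 AU


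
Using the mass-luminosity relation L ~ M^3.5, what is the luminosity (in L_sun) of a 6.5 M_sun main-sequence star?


L/L_sun = (M/M_sun)^3.5 = 6.5^3.5 = 700.1591

700.1591 L_sun


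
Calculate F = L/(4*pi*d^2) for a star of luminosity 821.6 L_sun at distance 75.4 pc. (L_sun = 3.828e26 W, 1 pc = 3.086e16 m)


F = L / (4*pi*d^2) = 3.145e+29 / (4*pi*(2.327e+18)^2) = 4.623e-09

4.623e-09 W/m^2


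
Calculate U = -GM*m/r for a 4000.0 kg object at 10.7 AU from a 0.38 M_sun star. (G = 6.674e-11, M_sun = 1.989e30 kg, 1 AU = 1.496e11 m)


M = 0.38 * 1.989e30 kg = 7.5582e+29 kg; r = 10.7 AU * 1.496e11 m/AU = 1.60072e+12 m. U = -GM*m/r = -(6.674e-11 * 7.5582e+29 * 4000.0) / 1.60072e+12 = -1.261e+11

-1.261e+11 J


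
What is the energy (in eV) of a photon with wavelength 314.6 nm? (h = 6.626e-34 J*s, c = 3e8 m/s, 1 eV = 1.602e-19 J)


E = hc/lambda = 6.626e-34 * 3e8 / 3.146e-07 = 6.318e-19 J = 3.9441 eV

3.9441 eV


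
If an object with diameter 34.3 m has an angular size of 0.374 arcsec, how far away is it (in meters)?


D = size / theta_rad, theta_rad = 0.374 * pi/(180*3600) = 1.813e-06, D = 1.892e+07

1.892e+07 m


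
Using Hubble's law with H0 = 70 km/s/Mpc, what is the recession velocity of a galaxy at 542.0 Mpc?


v = H0 * d = 70 * 542.0 = 37940.0

37940.0 km/s


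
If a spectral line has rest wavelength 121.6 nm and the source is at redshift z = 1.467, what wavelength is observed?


lam_obs = lam_emit * (1 + z) = 121.6 * (1 + 1.467) = 299.9872

299.9872 nm


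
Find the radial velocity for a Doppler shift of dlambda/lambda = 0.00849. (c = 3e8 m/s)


v = (dlambda/lambda) * c = 0.00849 * 3e8 = 2.547e+06

2.547e+06 m/s


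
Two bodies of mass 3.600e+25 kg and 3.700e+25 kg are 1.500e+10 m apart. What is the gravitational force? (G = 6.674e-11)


F = G*m1*m2/r^2 = 6.674e-11 * 3.600e+25 * 3.700e+25 / (1.500e+10)^2 = 6.674e-11 * 1.332e+51 / 2.250e+20 = 3.951e+20

3.951e+20 N


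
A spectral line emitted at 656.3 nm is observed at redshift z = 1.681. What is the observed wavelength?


lam_obs = lam_emit * (1 + z) = 656.3 * (1 + 1.681) = 1759.5403

1759.5403 nm


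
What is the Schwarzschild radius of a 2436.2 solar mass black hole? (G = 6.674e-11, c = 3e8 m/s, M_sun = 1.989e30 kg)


M = 2436.2 * 1.989e30 kg = 4.8456018e+33 kg. rs = 2GM/c^2 = 2 * 6.674e-11 * 4.8456018e+33 / (3e8)^2 = 7.187e+06

7.187e+06 m


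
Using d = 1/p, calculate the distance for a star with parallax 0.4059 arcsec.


d = 1/p = 1/0.4059 = 2.4637

2.4637 pc


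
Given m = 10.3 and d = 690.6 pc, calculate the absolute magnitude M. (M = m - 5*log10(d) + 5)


M = m - 5*log10(d) + 5 = 10.3 - 5*log10(690.6) + 5 = 1.1039

1.1039


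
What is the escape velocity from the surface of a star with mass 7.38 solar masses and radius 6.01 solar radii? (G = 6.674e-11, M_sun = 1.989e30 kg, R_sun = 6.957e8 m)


M = 7.38 * 1.989e30 kg = 1.467882e+31 kg; R = 6.01 * 6.957e8 m = 4.181157e+09 m. v_esc = sqrt(2GM/R) = sqrt(2 * 6.674e-11 * 1.467882e+31 / 4.181157e+09) = 684550.4082

684550.4082 m/s


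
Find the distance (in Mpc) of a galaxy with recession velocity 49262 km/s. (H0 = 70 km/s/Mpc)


d = v / H0 = 49262 / 70 = 703.7429

703.7429 Mpc


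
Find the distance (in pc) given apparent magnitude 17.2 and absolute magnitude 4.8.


d = 10^((m - M + 5)/5) = 10^((17.2 - 4.8 + 5)/5) = 3019.9517

3019.9517 pc


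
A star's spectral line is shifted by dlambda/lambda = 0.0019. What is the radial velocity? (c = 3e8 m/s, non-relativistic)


v = (dlambda/lambda) * c = 0.0019 * 3e8 = 570000.0

570000.0 m/s


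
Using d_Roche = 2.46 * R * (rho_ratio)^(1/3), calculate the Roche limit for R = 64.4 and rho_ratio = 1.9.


d_Roche = 2.46 * 64.4 * 1.9^(1/3) = 196.218

196.218


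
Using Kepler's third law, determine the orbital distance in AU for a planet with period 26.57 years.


a = P^(2/3) = 26.57^(2/3) = 8.9042

8.9042 AU


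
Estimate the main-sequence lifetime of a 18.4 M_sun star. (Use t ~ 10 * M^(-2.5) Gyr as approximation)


t = 10 * M^(-2.5) = 10 * 18.4^(-2.5) = 0.0069

0.0069 Gyr


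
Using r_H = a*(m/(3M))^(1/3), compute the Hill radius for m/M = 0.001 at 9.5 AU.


r_H = a * (m/3M)^(1/3) = 9.5 * (0.001/3)^(1/3) = 0.6587

0.6587 AU


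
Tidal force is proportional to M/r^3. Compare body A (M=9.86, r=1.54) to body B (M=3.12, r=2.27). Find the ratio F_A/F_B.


Ratio = (M1/r1^3) / (M2/r2^3) = (9.86/1.54^3) / (3.12/2.27^3) = 10.1213

10.1213


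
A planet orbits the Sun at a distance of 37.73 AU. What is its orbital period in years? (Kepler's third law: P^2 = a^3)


P = a^(3/2) = 37.73^1.5 = 231.7556

231.7556 years


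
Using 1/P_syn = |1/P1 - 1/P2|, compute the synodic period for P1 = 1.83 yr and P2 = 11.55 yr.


1/P_syn = |1/P1 - 1/P2| = |1/1.83 - 1/11.55| => P_syn = 2.1745

2.1745 years


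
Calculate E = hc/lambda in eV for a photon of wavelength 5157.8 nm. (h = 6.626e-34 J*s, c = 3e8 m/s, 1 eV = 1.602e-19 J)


E = hc/lambda = 6.626e-34 * 3e8 / 5.158e-06 = 3.854e-20 J = 0.2406 eV

0.2406 eV


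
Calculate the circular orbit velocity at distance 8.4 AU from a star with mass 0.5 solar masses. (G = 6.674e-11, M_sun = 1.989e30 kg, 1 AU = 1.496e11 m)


v = sqrt(GM/r) = sqrt(6.674e-11 * 9.945e+29 / 1.257e+12) = 7267.5839

7267.5839 m/s


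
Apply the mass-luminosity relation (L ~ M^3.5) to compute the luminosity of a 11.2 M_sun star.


L/L_sun = (M/M_sun)^3.5 = 11.2^3.5 = 4701.7884

4701.7884 L_sun


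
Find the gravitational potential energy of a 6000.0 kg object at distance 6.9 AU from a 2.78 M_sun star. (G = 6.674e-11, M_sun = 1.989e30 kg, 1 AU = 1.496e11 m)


M = 2.78 * 1.989e30 kg = 5.52942e+30 kg; r = 6.9 AU * 1.496e11 m/AU = 1.03224e+12 m. U = -GM*m/r = -(6.674e-11 * 5.52942e+30 * 6000.0) / 1.03224e+12 = -2.145e+12

-2.145e+12 J


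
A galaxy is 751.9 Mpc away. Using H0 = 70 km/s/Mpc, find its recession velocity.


v = H0 * d = 70 * 751.9 = 52633.0

52633.0 km/s


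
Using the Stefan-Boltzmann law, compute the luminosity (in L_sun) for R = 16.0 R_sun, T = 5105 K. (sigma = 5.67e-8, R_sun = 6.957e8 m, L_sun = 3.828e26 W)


R = 16.0 * 6.957e8 m = 1.11312e+10 m. L = 4*pi*R^2*sigma*T^4 = 4*pi*(1.11312e+10)^2 * 5.67e-8 * 5105^4 = 5.995975928e+28 W. L/L_sun = 5.995975928e+28 / 3.828e26 = 156.6347

156.6347 L_sun


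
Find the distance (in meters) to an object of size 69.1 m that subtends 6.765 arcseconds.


D = size / theta_rad, theta_rad = 6.765 * pi/(180*3600) = 3.280e-05, D = 2.107e+06

2.107e+06 m


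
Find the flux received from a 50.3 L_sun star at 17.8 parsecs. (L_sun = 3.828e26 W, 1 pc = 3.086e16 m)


F = L / (4*pi*d^2) = 1.925e+28 / (4*pi*(5.493e+17)^2) = 5.078e-09

5.078e-09 W/m^2


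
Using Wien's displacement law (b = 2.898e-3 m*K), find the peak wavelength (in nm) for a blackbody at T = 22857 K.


lam_max = b / T = 2.898e-3 / 22857 = 1.268e-07 m = 126.7883 nm

126.7883 nm


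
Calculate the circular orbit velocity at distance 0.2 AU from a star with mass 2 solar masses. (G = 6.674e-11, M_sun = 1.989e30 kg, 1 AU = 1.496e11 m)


v = sqrt(GM/r) = sqrt(6.674e-11 * 3.978e+30 / 2.992e+10) = 94198.6537

94198.6537 m/s


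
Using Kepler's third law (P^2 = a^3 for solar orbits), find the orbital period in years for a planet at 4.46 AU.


P = a^(3/2) = 4.46^1.5 = 9.4189

9.4189 years


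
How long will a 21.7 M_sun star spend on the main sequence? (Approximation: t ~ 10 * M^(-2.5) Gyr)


t = 10 * M^(-2.5) = 10 * 21.7^(-2.5) = 0.0046

0.0046 Gyr


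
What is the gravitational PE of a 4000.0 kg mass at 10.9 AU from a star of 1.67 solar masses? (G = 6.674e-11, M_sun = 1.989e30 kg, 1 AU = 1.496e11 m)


M = 1.67 * 1.989e30 kg = 3.32163e+30 kg; r = 10.9 AU * 1.496e11 m/AU = 1.63064e+12 m. U = -GM*m/r = -(6.674e-11 * 3.32163e+30 * 4000.0) / 1.63064e+12 = -5.438e+11

-5.438e+11 J


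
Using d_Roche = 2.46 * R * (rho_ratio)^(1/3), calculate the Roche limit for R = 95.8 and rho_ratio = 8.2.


d_Roche = 2.46 * 95.8 * 8.2^(1/3) = 475.2315

475.2315


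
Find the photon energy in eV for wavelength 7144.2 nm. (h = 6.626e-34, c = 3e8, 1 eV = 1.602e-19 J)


E = hc/lambda = 6.626e-34 * 3e8 / 7.144e-06 = 2.782e-20 J = 0.1737 eV

0.1737 eV


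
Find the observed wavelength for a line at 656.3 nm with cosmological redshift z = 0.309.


lam_obs = lam_emit * (1 + z) = 656.3 * (1 + 0.309) = 859.0967

859.0967 nm


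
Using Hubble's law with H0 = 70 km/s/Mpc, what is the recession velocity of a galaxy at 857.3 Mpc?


v = H0 * d = 70 * 857.3 = 60011.0

60011.0 km/s


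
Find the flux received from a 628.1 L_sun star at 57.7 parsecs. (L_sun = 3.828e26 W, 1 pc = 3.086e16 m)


F = L / (4*pi*d^2) = 2.404e+29 / (4*pi*(1.781e+18)^2) = 6.035e-09

6.035e-09 W/m^2
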